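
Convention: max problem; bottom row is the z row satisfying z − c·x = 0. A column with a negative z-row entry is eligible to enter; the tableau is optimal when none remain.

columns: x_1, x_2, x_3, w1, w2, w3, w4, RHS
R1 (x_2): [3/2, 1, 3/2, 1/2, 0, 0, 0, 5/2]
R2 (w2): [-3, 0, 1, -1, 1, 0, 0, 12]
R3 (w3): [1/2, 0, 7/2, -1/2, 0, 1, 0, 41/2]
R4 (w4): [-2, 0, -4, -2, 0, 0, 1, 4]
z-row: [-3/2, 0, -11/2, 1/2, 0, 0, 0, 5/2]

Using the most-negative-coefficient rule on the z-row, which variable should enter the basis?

Negative z-row entries: x_1: -3/2, x_3: -11/2.
The most negative is -11/2 in column x_3, so x_3 enters.

x_3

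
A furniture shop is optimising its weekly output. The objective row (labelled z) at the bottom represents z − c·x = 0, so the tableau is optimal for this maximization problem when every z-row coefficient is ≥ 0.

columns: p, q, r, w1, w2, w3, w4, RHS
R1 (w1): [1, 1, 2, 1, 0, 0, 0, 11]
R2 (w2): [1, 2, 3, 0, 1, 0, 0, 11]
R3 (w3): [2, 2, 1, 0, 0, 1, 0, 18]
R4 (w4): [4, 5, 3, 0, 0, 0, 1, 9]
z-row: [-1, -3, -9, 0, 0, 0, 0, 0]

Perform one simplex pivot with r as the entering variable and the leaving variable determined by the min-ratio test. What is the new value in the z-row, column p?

11

Ratio test on column r — row 1: 11/2 = 11/2; row 2: 11/3 = 11/3; row 3: 18/1 = 18; row 4: 9/3 = 3. Minimum is 3 at row 4 (w4 leaves); pivot element 3.
Divide row 4 by 3; eliminate column r from the other rows.
z-row update in column p: -1 − (-9)·(4/3) = 11.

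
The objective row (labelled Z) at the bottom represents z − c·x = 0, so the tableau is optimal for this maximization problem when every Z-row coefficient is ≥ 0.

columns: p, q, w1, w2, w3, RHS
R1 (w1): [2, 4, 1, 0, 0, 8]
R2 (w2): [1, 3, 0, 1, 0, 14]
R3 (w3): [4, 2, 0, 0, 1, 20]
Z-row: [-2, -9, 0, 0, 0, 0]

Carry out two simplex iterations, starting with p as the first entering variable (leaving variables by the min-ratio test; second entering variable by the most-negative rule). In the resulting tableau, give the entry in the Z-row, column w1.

9/4

Ratio test on column p — row 1: 8/2 = 4; row 2: 14/1 = 14; row 3: 20/4 = 5. Minimum is 4 at row 1 (w1 leaves); pivot element 2.
Divide row 1 by 2; eliminate column p from the other rows.
Second iteration: most negative Z-row entry is -5 in column q, so q enters.
Ratio test on column q — row 1: 4/2 = 2; row 2: 10/1 = 10; row 3: entry -6 ≤ 0. Minimum is 2 at row 1 (p leaves); pivot element 2.
Divide row 1 by 2; eliminate column q from the other rows.
After both pivots, the entry at the Z-row, column w1 is 9/4.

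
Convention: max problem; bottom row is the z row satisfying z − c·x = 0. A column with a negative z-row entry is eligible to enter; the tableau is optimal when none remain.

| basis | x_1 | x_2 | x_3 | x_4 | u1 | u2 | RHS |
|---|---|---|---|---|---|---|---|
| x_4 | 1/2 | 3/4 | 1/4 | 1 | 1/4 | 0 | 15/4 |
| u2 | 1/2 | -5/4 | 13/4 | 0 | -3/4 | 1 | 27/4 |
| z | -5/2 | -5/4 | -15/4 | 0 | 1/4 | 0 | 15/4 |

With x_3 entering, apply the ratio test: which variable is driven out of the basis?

Column x_3 entries and ratios — x_4: (15/4)/(1/4) = 15; u2: (27/4)/(13/4) = 27/13.
Smallest ratio is 27/13 in the row of u2, so u2 leaves.

u2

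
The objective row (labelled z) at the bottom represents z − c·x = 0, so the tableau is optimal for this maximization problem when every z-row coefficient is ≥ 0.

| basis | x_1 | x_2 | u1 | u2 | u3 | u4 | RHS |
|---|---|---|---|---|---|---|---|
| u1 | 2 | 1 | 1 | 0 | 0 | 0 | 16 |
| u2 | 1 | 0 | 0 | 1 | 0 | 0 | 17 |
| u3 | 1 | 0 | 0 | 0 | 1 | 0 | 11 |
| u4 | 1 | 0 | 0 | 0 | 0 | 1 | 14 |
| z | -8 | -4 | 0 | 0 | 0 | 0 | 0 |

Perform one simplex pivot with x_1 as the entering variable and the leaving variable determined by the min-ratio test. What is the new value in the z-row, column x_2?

Ratio test on column x_1 — row 1: 16/2 = 8; row 2: 17/1 = 17; row 3: 11/1 = 11; row 4: 14/1 = 14. Minimum is 8 at row 1 (u1 leaves); pivot element 2.
Divide row 1 by 2; eliminate column x_1 from the other rows.
z-row update in column x_2: -4 − (-8)·(1/2) = 0.

0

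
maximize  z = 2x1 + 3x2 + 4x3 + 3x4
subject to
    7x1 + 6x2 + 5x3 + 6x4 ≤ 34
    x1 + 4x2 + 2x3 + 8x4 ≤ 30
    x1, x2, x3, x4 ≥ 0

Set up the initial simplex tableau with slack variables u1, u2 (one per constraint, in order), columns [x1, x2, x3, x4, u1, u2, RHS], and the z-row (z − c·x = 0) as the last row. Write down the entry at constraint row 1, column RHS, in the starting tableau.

The RHS of constraint 1 is b_1 = 34.

34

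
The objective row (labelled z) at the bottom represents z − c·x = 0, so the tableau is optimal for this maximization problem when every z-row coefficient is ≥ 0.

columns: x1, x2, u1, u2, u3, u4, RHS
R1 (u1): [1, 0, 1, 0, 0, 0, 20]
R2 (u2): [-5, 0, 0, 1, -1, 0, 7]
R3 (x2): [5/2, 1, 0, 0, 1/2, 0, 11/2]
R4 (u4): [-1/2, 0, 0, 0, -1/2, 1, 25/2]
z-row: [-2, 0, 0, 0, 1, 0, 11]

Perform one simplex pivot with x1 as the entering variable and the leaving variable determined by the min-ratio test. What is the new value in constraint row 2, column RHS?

18

Ratio test on column x1 — row 1: 20/1 = 20; row 2: entry -5 ≤ 0; row 3: (11/2)/(5/2) = 11/5; row 4: entry -1/2 ≤ 0. Minimum is 11/5 at row 3 (x2 leaves); pivot element 5/2.
Divide row 3 by 5/2; eliminate column x1 from the other rows.
Row 2 update in column RHS: 7 − (-5)·(11/5) = 18.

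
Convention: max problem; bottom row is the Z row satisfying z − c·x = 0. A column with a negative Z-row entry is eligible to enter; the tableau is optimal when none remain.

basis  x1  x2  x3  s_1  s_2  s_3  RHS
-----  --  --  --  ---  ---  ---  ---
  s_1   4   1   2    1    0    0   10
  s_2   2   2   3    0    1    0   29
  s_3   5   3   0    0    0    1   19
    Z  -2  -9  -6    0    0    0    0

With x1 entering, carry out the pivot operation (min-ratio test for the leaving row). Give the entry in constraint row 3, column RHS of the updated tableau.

13/2

Ratio test on column x1 — row 1: 10/4 = 5/2; row 2: 29/2 = 29/2; row 3: 19/5 = 19/5. Minimum is 5/2 at row 1 (s_1 leaves); pivot element 4.
Divide row 1 by 4; eliminate column x1 from the other rows.
Row 3 update in column RHS: 19 − 5·(5/2) = 13/2.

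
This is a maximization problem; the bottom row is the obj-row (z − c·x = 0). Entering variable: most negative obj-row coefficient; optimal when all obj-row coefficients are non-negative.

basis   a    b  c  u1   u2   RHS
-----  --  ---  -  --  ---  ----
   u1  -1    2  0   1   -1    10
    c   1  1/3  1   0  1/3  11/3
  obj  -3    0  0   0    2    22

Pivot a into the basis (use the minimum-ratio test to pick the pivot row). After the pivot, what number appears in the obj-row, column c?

3

Ratio test on column a — row 1: entry -1 ≤ 0; row 2: (11/3)/1 = 11/3. Minimum is 11/3 at row 2 (c leaves); pivot element 1.
Divide row 2 by 1; eliminate column a from the other rows.
obj-row update in column c: 0 − (-3)·1 = 3.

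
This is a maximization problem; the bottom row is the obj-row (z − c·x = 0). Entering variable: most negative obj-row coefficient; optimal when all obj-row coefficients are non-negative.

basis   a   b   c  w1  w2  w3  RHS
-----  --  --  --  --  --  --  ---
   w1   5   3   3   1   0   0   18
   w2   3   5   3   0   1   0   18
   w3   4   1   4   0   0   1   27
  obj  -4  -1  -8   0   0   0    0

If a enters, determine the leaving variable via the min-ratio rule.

Column a entries and ratios — w1: 18/5 = 18/5; w2: 18/3 = 6; w3: 27/4 = 27/4.
Smallest ratio is 18/5 in the row of w1, so w1 leaves.

w1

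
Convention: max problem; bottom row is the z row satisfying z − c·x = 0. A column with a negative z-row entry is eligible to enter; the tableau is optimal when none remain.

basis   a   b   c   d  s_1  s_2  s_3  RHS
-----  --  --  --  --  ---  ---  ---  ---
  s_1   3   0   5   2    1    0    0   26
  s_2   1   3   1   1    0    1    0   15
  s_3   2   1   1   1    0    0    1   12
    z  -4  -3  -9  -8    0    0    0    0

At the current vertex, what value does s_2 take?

s_2 is basic (row 2); its value is the RHS of that row, 15.

15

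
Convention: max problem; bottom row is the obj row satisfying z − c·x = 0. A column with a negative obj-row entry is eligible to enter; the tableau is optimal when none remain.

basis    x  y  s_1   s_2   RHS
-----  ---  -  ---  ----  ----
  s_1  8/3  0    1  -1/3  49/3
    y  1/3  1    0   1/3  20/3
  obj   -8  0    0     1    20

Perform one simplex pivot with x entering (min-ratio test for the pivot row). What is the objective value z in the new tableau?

69

Ratio test on column x — row 1: (49/3)/(8/3) = 49/8; row 2: (20/3)/(1/3) = 20. Minimum is 49/8 at row 1 (s_1 leaves); pivot element 8/3.
Pivot on row 1; the obj-row RHS becomes 20 − (-8)·(49/8) = 69.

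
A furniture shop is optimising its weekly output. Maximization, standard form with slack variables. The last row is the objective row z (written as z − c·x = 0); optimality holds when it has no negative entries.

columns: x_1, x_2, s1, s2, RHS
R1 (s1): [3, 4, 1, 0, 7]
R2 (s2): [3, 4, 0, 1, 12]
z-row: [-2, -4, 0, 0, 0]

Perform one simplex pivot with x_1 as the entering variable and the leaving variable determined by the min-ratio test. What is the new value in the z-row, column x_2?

-4/3

Ratio test on column x_1 — row 1: 7/3 = 7/3; row 2: 12/3 = 4. Minimum is 7/3 at row 1 (s1 leaves); pivot element 3.
Divide row 1 by 3; eliminate column x_1 from the other rows.
z-row update in column x_2: -4 − (-2)·(4/3) = -4/3.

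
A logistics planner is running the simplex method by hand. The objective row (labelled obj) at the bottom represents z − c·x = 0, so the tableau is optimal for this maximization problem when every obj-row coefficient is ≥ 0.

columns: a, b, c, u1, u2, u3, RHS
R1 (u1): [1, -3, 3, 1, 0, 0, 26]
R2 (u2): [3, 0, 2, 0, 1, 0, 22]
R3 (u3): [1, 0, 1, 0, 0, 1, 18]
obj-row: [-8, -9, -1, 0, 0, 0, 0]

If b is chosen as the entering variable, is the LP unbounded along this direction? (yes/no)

Every constraint-row entry in column b is ≤ 0, so increasing b is unbounded.

yes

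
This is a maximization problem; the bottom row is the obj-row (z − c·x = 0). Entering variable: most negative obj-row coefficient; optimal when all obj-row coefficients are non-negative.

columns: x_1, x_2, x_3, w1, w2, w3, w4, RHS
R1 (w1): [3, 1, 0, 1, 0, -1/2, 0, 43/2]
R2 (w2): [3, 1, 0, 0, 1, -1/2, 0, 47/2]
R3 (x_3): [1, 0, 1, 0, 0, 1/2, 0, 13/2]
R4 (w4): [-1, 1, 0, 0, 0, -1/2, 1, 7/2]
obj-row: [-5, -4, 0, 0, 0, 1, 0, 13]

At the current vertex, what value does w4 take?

7/2

w4 is basic (row 4); its value is the RHS of that row, 7/2.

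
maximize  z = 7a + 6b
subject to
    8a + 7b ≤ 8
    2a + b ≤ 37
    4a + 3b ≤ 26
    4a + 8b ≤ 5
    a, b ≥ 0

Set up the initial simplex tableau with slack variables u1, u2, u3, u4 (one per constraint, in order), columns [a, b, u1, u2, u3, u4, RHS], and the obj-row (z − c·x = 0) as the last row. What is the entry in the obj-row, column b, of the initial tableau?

The obj-row carries the negated objective coefficients: the b entry is -6.

-6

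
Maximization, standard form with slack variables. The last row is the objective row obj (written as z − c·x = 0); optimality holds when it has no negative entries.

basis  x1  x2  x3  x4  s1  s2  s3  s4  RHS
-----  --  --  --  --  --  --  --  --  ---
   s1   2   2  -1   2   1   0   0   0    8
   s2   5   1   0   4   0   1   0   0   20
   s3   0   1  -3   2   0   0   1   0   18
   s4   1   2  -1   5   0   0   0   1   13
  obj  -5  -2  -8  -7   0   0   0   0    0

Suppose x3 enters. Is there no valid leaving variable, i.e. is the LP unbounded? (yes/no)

yes

Every constraint-row entry in column x3 is ≤ 0, so increasing x3 is unbounded.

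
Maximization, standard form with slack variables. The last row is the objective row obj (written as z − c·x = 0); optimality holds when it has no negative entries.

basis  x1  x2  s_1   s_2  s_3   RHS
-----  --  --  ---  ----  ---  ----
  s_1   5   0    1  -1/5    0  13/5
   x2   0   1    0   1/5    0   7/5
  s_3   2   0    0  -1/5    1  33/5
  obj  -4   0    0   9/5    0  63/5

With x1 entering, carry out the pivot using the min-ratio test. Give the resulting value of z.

Ratio test on column x1 — row 1: (13/5)/5 = 13/25; row 2: entry 0 ≤ 0; row 3: (33/5)/2 = 33/10. Minimum is 13/25 at row 1 (s_1 leaves); pivot element 5.
Pivot on row 1; the obj-row RHS becomes 63/5 − (-4)·(13/25) = 367/25.

367/25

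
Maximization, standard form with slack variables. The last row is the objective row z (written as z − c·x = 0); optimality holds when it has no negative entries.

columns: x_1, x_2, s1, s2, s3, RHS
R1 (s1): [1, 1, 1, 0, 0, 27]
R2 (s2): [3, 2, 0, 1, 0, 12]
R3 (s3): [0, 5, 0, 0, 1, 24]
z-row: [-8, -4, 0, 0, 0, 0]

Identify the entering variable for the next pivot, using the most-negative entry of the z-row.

Negative z-row entries: x_1: -8, x_2: -4.
The most negative is -8 in column x_1, so x_1 enters.

x_1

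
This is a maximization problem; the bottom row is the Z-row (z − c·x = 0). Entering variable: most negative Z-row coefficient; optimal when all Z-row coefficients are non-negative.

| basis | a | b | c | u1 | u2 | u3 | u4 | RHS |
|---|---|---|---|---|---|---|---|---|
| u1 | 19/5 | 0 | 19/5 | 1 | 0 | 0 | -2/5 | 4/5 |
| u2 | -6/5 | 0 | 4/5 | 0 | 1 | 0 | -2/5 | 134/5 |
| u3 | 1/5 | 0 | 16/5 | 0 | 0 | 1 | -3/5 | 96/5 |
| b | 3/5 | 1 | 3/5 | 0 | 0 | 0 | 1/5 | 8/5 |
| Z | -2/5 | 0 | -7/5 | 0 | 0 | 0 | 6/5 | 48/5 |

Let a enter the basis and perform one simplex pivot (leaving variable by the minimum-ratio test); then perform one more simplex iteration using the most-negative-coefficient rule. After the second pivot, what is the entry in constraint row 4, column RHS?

Ratio test on column a — row 1: (4/5)/(19/5) = 4/19; row 2: entry -6/5 ≤ 0; row 3: (96/5)/(1/5) = 96; row 4: (8/5)/(3/5) = 8/3. Minimum is 4/19 at row 1 (u1 leaves); pivot element 19/5.
Divide row 1 by 19/5; eliminate column a from the other rows.
Second iteration: most negative Z-row entry is -1 in column c, so c enters.
Ratio test on column c — row 1: (4/19)/1 = 4/19; row 2: (514/19)/2 = 257/19; row 3: (364/19)/3 = 364/57; row 4: entry 0 ≤ 0. Minimum is 4/19 at row 1 (a leaves); pivot element 1.
Divide row 1 by 1; eliminate column c from the other rows.
After both pivots, the entry at constraint row 4, column RHS is 28/19.

28/19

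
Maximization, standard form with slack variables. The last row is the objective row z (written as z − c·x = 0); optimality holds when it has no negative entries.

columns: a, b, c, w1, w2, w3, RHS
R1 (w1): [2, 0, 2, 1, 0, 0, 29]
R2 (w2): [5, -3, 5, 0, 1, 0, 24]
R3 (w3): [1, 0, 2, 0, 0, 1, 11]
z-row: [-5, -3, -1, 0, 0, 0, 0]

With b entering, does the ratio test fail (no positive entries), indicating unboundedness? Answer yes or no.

yes

Every constraint-row entry in column b is ≤ 0, so increasing b is unbounded.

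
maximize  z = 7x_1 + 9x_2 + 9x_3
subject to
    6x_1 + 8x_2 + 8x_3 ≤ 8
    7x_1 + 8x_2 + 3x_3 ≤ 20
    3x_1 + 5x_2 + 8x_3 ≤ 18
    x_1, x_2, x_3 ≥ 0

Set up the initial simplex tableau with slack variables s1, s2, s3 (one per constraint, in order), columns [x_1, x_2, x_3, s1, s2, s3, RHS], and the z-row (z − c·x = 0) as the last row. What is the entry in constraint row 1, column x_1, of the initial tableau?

Constraint 1 has coefficient 6 on x_1.

6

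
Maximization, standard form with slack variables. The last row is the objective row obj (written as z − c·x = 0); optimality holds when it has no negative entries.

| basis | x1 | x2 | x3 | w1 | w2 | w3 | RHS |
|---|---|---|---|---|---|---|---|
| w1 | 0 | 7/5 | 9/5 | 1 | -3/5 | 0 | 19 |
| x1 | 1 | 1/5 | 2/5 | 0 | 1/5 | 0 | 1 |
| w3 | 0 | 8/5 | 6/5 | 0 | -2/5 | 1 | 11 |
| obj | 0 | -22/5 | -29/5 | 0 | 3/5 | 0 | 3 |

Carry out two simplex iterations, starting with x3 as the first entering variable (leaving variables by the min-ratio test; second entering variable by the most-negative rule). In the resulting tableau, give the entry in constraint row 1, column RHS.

Ratio test on column x3 — row 1: 19/(9/5) = 95/9; row 2: 1/(2/5) = 5/2; row 3: 11/(6/5) = 55/6. Minimum is 5/2 at row 2 (x1 leaves); pivot element 2/5.
Divide row 2 by 2/5; eliminate column x3 from the other rows.
Second iteration: most negative obj-row entry is -3/2 in column x2, so x2 enters.
Ratio test on column x2 — row 1: (29/2)/(1/2) = 29; row 2: (5/2)/(1/2) = 5; row 3: 8/1 = 8. Minimum is 5 at row 2 (x3 leaves); pivot element 1/2.
Divide row 2 by 1/2; eliminate column x2 from the other rows.
After both pivots, the entry at constraint row 1, column RHS is 12.

12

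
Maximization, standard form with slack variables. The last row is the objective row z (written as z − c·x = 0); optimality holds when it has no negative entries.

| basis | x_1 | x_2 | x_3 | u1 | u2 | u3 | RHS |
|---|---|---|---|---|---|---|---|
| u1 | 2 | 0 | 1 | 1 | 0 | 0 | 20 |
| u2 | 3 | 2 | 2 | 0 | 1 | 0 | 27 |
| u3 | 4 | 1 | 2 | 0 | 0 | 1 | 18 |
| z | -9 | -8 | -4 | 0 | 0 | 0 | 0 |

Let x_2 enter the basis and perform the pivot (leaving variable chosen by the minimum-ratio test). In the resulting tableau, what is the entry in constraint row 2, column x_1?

3/2

Ratio test on column x_2 — row 1: entry 0 ≤ 0; row 2: 27/2 = 27/2; row 3: 18/1 = 18. Minimum is 27/2 at row 2 (u2 leaves); pivot element 2.
Divide row 2 by 2; eliminate column x_2 from the other rows.
In the new row 2, the x_1 entry is the old entry divided by the pivot: 3/2 = 3/2.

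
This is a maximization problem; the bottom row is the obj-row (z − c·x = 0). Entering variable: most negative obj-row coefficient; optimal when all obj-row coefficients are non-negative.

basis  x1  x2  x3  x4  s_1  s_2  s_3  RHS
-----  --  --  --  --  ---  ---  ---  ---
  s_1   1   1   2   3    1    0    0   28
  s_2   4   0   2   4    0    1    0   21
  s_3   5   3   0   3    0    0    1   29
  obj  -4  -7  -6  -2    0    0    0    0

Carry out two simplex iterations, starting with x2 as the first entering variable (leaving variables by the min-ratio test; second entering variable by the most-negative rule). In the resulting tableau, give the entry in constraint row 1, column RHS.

55/6

Ratio test on column x2 — row 1: 28/1 = 28; row 2: entry 0 ≤ 0; row 3: 29/3 = 29/3. Minimum is 29/3 at row 3 (s_3 leaves); pivot element 3.
Divide row 3 by 3; eliminate column x2 from the other rows.
Second iteration: most negative obj-row entry is -6 in column x3, so x3 enters.
Ratio test on column x3 — row 1: (55/3)/2 = 55/6; row 2: 21/2 = 21/2; row 3: entry 0 ≤ 0. Minimum is 55/6 at row 1 (s_1 leaves); pivot element 2.
Divide row 1 by 2; eliminate column x3 from the other rows.
After both pivots, the entry at constraint row 1, column RHS is 55/6.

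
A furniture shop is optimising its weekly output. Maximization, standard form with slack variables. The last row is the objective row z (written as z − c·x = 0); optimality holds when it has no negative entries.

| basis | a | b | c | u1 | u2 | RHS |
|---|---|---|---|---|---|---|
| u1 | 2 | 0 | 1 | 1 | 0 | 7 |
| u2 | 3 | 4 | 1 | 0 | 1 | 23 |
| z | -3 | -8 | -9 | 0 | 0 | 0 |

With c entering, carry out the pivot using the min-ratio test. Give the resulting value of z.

Ratio test on column c — row 1: 7/1 = 7; row 2: 23/1 = 23. Minimum is 7 at row 1 (u1 leaves); pivot element 1.
Pivot on row 1; the z-row RHS becomes 0 − (-9)·7 = 63.

63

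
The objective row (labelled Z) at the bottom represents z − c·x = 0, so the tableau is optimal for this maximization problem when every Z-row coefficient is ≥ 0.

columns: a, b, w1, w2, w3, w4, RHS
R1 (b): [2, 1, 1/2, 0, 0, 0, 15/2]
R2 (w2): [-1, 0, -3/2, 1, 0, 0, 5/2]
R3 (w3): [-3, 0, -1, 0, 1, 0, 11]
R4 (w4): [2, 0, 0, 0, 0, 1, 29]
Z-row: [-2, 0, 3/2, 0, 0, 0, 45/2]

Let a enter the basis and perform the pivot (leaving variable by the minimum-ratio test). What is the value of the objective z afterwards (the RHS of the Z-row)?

Ratio test on column a — row 1: (15/2)/2 = 15/4; row 2: entry -1 ≤ 0; row 3: entry -3 ≤ 0; row 4: 29/2 = 29/2. Minimum is 15/4 at row 1 (b leaves); pivot element 2.
Pivot on row 1; the Z-row RHS becomes 45/2 − (-2)·(15/4) = 30.

30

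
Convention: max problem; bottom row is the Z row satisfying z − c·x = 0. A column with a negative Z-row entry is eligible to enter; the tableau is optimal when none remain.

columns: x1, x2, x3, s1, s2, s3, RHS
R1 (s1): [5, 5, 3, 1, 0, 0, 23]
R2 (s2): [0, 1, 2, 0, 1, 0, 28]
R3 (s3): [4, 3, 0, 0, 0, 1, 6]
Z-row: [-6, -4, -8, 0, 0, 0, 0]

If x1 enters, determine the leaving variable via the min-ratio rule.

s3

Column x1 entries and ratios — s1: 23/5 = 23/5; s2: 0 ≤ 0, skip; s3: 6/4 = 3/2.
Smallest ratio is 3/2 in the row of s3, so s3 leaves.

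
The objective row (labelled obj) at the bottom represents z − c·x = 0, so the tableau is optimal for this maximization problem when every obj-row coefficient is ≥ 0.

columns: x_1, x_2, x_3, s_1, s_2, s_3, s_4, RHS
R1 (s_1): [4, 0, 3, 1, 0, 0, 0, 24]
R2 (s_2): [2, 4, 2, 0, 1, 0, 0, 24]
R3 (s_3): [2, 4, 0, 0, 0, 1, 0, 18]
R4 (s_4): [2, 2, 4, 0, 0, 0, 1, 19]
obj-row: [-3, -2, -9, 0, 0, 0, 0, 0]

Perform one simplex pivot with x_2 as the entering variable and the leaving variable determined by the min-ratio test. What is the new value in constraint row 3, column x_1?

Ratio test on column x_2 — row 1: entry 0 ≤ 0; row 2: 24/4 = 6; row 3: 18/4 = 9/2; row 4: 19/2 = 19/2. Minimum is 9/2 at row 3 (s_3 leaves); pivot element 4.
Divide row 3 by 4; eliminate column x_2 from the other rows.
In the new row 3, the x_1 entry is the old entry divided by the pivot: 2/4 = 1/2.

1/2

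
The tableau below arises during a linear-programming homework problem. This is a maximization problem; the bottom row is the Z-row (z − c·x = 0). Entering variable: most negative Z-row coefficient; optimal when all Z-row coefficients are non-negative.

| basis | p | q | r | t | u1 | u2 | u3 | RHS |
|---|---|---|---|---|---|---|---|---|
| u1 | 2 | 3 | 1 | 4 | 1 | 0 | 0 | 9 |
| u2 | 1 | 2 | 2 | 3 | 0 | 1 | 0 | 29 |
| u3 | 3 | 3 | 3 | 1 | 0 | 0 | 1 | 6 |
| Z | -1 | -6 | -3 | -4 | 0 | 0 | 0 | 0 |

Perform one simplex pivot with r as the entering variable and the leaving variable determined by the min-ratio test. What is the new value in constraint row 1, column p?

Ratio test on column r — row 1: 9/1 = 9; row 2: 29/2 = 29/2; row 3: 6/3 = 2. Minimum is 2 at row 3 (u3 leaves); pivot element 3.
Divide row 3 by 3; eliminate column r from the other rows.
Row 1 update in column p: 2 − 1·1 = 1.

1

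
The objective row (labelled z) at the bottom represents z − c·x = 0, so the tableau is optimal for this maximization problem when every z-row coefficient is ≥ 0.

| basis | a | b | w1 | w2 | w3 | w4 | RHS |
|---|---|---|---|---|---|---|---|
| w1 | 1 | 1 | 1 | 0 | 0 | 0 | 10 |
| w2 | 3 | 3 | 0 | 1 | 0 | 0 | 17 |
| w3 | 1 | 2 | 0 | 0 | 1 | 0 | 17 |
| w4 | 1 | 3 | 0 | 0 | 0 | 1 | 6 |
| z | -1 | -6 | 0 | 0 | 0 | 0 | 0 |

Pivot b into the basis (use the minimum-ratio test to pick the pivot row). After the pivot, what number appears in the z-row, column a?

Ratio test on column b — row 1: 10/1 = 10; row 2: 17/3 = 17/3; row 3: 17/2 = 17/2; row 4: 6/3 = 2. Minimum is 2 at row 4 (w4 leaves); pivot element 3.
Divide row 4 by 3; eliminate column b from the other rows.
z-row update in column a: -1 − (-6)·(1/3) = 1.

1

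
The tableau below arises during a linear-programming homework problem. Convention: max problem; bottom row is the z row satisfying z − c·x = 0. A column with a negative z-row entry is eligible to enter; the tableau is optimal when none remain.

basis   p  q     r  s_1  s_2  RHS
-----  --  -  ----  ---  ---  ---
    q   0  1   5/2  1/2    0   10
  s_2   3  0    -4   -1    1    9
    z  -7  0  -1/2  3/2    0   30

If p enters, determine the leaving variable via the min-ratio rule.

Column p entries and ratios — q: 0 ≤ 0, skip; s_2: 9/3 = 3.
Smallest ratio is 3 in the row of s_2, so s_2 leaves.

s_2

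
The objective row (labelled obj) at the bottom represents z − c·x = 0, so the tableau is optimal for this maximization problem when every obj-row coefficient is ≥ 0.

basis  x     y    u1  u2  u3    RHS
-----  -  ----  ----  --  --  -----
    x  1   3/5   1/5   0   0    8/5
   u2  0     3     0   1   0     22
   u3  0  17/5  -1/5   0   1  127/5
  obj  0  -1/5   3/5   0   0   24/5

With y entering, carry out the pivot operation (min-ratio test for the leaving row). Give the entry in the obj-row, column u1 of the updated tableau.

2/3

Ratio test on column y — row 1: (8/5)/(3/5) = 8/3; row 2: 22/3 = 22/3; row 3: (127/5)/(17/5) = 127/17. Minimum is 8/3 at row 1 (x leaves); pivot element 3/5.
Divide row 1 by 3/5; eliminate column y from the other rows.
obj-row update in column u1: 3/5 − (-1/5)·(1/3) = 2/3.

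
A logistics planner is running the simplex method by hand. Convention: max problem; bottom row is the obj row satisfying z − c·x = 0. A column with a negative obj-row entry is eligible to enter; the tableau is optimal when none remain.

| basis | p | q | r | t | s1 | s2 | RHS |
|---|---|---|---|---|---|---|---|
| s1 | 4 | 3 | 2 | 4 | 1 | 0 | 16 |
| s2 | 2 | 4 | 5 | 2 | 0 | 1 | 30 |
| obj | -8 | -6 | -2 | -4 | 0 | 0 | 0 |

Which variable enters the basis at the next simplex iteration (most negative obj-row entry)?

Negative obj-row entries: p: -8, q: -6, r: -2, t: -4.
The most negative is -8 in column p, so p enters.

p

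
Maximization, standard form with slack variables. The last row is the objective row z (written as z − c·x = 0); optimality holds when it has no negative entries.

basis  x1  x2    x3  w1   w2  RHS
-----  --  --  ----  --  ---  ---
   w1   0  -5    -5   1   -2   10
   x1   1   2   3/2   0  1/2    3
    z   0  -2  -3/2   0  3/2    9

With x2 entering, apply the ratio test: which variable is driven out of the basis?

x1

Column x2 entries and ratios — w1: -5 ≤ 0, skip; x1: 3/2 = 3/2.
Smallest ratio is 3/2 in the row of x1, so x1 leaves.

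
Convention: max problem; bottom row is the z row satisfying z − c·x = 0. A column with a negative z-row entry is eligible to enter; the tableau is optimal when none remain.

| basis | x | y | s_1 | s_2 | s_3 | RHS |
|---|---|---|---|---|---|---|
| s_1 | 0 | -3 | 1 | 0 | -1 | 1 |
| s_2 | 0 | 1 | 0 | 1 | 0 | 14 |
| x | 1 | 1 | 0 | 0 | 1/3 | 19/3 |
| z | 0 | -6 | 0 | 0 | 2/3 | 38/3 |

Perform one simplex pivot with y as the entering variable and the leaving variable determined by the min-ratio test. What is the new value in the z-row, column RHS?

152/3

Ratio test on column y — row 1: entry -3 ≤ 0; row 2: 14/1 = 14; row 3: (19/3)/1 = 19/3. Minimum is 19/3 at row 3 (x leaves); pivot element 1.
Divide row 3 by 1; eliminate column y from the other rows.
z-row update in column RHS: 38/3 − (-6)·(19/3) = 152/3.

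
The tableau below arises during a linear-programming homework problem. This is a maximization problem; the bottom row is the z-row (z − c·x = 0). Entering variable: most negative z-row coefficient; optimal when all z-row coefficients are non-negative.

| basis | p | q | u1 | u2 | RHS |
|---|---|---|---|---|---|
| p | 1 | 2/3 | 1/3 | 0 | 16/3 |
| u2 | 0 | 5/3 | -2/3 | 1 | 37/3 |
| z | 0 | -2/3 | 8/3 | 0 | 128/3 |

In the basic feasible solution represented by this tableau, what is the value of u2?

37/3

u2 is basic (row 2); its value is the RHS of that row, 37/3.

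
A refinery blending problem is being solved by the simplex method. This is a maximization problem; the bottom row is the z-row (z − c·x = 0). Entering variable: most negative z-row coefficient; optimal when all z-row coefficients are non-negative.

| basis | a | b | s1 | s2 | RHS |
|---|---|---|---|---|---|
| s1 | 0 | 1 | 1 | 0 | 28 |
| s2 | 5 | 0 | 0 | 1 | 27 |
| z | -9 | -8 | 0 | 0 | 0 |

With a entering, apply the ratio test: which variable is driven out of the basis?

s2

Column a entries and ratios — s1: 0 ≤ 0, skip; s2: 27/5 = 27/5.
Smallest ratio is 27/5 in the row of s2, so s2 leaves.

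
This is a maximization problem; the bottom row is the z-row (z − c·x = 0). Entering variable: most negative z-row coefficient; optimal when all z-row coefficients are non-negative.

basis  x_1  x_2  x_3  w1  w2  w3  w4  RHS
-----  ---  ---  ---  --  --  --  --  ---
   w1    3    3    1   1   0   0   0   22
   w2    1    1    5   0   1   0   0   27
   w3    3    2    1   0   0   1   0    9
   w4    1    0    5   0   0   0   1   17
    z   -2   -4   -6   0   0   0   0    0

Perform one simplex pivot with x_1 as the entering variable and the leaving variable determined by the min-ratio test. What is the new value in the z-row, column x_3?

Ratio test on column x_1 — row 1: 22/3 = 22/3; row 2: 27/1 = 27; row 3: 9/3 = 3; row 4: 17/1 = 17. Minimum is 3 at row 3 (w3 leaves); pivot element 3.
Divide row 3 by 3; eliminate column x_1 from the other rows.
z-row update in column x_3: -6 − (-2)·(1/3) = -16/3.

-16/3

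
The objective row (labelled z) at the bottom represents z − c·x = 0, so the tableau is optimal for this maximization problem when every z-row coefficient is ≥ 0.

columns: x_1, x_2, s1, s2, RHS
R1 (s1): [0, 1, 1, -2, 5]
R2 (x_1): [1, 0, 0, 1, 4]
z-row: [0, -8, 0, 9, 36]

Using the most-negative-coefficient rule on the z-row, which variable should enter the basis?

Negative z-row entries: x_2: -8.
The most negative is -8 in column x_2, so x_2 enters.

x_2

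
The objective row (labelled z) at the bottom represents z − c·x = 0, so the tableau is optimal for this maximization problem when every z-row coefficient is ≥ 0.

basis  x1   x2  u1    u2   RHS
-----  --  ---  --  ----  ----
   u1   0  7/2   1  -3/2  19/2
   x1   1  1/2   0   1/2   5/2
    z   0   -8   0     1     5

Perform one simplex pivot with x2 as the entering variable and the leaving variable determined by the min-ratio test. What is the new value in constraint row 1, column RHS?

19/7

Ratio test on column x2 — row 1: (19/2)/(7/2) = 19/7; row 2: (5/2)/(1/2) = 5. Minimum is 19/7 at row 1 (u1 leaves); pivot element 7/2.
Divide row 1 by 7/2; eliminate column x2 from the other rows.
In the new row 1, the RHS entry is the old entry divided by the pivot: (19/2)/(7/2) = 19/7.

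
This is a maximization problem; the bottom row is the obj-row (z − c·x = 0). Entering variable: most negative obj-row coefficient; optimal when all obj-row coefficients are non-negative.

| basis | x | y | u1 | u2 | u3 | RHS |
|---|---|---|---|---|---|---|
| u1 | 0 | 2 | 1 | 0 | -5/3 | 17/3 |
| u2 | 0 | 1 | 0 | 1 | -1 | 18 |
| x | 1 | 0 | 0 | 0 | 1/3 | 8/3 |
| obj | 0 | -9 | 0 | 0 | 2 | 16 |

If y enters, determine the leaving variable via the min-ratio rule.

u1

Column y entries and ratios — u1: (17/3)/2 = 17/6; u2: 18/1 = 18; x: 0 ≤ 0, skip.
Smallest ratio is 17/6 in the row of u1, so u1 leaves.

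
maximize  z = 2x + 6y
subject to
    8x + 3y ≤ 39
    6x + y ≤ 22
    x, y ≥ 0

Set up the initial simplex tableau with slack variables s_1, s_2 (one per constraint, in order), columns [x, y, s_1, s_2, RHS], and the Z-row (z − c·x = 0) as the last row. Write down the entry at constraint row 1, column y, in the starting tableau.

3

Constraint 1 has coefficient 3 on y.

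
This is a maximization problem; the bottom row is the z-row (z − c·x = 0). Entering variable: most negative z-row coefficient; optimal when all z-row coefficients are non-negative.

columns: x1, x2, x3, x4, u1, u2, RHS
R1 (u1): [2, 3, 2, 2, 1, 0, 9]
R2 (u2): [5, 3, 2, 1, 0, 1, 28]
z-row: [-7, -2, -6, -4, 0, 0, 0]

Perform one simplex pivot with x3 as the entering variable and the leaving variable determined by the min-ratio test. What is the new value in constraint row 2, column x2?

0

Ratio test on column x3 — row 1: 9/2 = 9/2; row 2: 28/2 = 14. Minimum is 9/2 at row 1 (u1 leaves); pivot element 2.
Divide row 1 by 2; eliminate column x3 from the other rows.
Row 2 update in column x2: 3 − 2·(3/2) = 0.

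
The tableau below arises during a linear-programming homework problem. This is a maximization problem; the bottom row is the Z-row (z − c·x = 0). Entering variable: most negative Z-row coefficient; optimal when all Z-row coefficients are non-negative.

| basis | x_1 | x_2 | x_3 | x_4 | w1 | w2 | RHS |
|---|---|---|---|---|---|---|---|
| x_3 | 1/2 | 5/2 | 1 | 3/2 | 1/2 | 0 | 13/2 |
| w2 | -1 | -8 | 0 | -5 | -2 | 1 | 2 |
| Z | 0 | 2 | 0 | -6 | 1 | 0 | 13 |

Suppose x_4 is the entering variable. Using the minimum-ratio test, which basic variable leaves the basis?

x_3

Column x_4 entries and ratios — x_3: (13/2)/(3/2) = 13/3; w2: -5 ≤ 0, skip.
Smallest ratio is 13/3 in the row of x_3, so x_3 leaves.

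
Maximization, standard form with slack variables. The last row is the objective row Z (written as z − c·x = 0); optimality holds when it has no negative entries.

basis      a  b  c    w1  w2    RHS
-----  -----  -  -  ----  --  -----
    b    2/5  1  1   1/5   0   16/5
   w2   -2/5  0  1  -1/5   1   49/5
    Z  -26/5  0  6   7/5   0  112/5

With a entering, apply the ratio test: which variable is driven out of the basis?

Column a entries and ratios — b: (16/5)/(2/5) = 8; w2: -2/5 ≤ 0, skip.
Smallest ratio is 8 in the row of b, so b leaves.

b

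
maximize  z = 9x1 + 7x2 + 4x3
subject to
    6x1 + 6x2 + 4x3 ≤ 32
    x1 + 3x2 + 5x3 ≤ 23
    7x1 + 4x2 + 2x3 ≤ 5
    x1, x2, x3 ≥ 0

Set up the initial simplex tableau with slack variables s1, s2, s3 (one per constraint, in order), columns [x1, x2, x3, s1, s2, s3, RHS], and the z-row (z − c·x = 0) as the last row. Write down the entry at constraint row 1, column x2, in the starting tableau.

6

Constraint 1 has coefficient 6 on x2.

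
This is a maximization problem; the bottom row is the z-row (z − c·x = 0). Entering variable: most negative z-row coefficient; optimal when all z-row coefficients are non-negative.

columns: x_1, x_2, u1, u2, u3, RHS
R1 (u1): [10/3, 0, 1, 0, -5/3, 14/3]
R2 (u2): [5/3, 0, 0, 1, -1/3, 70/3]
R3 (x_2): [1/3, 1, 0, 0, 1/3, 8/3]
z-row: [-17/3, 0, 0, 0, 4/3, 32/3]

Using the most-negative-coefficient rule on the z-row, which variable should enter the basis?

x_1

Negative z-row entries: x_1: -17/3.
The most negative is -17/3 in column x_1, so x_1 enters.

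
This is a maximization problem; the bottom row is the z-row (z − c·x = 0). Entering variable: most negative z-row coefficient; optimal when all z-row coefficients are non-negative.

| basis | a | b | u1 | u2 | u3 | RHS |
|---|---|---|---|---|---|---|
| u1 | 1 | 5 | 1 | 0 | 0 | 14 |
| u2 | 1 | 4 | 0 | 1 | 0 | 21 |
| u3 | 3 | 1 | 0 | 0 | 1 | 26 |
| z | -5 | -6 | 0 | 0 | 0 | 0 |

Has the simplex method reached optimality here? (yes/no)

The z-row has a negative entry -6 in column b, so it is not optimal.

no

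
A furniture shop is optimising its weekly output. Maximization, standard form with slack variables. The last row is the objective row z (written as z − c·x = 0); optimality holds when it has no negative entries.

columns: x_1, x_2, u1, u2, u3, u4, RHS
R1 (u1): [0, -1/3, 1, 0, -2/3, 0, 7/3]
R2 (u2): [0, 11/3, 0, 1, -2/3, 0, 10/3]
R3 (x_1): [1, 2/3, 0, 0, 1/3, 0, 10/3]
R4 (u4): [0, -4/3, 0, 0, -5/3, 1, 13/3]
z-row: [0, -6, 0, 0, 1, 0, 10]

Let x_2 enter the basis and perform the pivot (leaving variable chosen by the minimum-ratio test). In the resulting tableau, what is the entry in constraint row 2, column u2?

Ratio test on column x_2 — row 1: entry -1/3 ≤ 0; row 2: (10/3)/(11/3) = 10/11; row 3: (10/3)/(2/3) = 5; row 4: entry -4/3 ≤ 0. Minimum is 10/11 at row 2 (u2 leaves); pivot element 11/3.
Divide row 2 by 11/3; eliminate column x_2 from the other rows.
In the new row 2, the u2 entry is the old entry divided by the pivot: 1/(11/3) = 3/11.

3/11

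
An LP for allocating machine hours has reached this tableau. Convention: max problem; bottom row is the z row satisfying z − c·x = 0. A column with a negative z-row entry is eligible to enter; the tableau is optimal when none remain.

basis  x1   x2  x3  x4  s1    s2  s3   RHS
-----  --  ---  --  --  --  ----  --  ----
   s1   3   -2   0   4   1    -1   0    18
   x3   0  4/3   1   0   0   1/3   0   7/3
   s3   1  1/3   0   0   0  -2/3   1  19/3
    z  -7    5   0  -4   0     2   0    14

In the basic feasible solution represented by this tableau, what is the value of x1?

x1 is not in the basis, so in the current basic feasible solution x1 = 0.

0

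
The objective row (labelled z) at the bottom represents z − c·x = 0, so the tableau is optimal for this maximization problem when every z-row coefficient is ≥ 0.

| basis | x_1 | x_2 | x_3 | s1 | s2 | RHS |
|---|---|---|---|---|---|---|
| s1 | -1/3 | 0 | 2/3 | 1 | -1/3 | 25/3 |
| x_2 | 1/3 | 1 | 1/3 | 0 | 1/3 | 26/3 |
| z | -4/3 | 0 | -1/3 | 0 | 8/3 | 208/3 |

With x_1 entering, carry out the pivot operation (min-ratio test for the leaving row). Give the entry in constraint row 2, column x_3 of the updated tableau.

Ratio test on column x_1 — row 1: entry -1/3 ≤ 0; row 2: (26/3)/(1/3) = 26. Minimum is 26 at row 2 (x_2 leaves); pivot element 1/3.
Divide row 2 by 1/3; eliminate column x_1 from the other rows.
In the new row 2, the x_3 entry is the old entry divided by the pivot: (1/3)/(1/3) = 1.

1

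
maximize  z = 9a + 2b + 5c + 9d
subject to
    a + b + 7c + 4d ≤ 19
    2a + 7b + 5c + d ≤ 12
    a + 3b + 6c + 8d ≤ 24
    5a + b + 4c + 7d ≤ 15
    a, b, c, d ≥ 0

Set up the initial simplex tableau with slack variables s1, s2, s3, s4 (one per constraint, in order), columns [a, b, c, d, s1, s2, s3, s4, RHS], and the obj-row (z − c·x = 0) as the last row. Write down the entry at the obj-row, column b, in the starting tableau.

The obj-row carries the negated objective coefficients: the b entry is -2.

-2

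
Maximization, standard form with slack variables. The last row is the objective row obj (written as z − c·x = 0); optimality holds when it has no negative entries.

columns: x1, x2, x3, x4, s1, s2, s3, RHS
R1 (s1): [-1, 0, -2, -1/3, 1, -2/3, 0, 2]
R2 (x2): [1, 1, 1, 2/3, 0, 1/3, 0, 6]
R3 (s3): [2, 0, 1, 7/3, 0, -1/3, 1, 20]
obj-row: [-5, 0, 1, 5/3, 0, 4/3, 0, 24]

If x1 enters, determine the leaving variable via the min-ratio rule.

Column x1 entries and ratios — s1: -1 ≤ 0, skip; x2: 6/1 = 6; s3: 20/2 = 10.
Smallest ratio is 6 in the row of x2, so x2 leaves.

x2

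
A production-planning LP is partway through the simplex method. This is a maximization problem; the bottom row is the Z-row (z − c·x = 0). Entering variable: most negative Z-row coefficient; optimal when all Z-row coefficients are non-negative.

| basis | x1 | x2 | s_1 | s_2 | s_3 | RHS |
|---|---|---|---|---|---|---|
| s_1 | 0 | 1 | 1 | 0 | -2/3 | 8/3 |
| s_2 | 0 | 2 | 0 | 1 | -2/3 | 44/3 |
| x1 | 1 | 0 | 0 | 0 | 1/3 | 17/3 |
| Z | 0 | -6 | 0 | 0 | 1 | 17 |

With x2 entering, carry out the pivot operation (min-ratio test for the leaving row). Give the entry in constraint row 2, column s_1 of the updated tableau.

Ratio test on column x2 — row 1: (8/3)/1 = 8/3; row 2: (44/3)/2 = 22/3; row 3: entry 0 ≤ 0. Minimum is 8/3 at row 1 (s_1 leaves); pivot element 1.
Divide row 1 by 1; eliminate column x2 from the other rows.
Row 2 update in column s_1: 0 − 2·1 = -2.

-2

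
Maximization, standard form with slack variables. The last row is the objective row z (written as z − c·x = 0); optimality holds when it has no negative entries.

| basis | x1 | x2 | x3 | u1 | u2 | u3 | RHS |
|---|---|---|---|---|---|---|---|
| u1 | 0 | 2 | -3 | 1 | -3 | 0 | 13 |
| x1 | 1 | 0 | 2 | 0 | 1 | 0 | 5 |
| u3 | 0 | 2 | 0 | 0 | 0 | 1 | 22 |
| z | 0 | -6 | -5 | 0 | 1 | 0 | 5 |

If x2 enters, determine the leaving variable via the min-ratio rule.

u1

Column x2 entries and ratios — u1: 13/2 = 13/2; x1: 0 ≤ 0, skip; u3: 22/2 = 11.
Smallest ratio is 13/2 in the row of u1, so u1 leaves.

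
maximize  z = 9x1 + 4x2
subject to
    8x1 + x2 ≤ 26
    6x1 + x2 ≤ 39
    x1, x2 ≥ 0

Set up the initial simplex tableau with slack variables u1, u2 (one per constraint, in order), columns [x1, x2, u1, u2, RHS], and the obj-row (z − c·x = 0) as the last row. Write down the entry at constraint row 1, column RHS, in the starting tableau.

26

The RHS of constraint 1 is b_1 = 26.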